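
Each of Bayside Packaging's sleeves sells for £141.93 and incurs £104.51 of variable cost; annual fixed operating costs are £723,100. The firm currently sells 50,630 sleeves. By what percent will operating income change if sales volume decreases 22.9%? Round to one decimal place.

-37.0%

At 50,630 units, contribution = 50,630 × £37.42 = £1,894,574.60.
EBIT = £1,894,574.60 − £723,100 = £1,171,474.60.
DOL = contribution ÷ EBIT = £1,894,574.60 ÷ £1,171,474.60 = 1.6173.
%ΔEBIT = DOL × %ΔSales = 1.6173 × -22.9% = -37.0%.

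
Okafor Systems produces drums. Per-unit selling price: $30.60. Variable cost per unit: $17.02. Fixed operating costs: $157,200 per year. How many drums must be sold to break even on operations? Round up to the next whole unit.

11,576 drums

Unit CM = price − variable cost = $30.60 − $17.02 = $13.58.
Units to break even: $157,200 ÷ $13.58 = 11,575.85, rounded up to 11,576.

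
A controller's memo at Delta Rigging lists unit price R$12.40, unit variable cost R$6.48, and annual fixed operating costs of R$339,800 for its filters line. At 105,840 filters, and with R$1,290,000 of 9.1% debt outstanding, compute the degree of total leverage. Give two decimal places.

Contribution at this volume is 105,840 × R$5.92 = R$626,572.80.
Operating income = contribution − fixed costs = R$626,572.80 − R$339,800 = R$286,772.80. Interest = R$117,390.00, so EBIT − I = R$169,382.80.
DCL = contribution ÷ (EBIT − I) = R$626,572.80 ÷ R$169,382.80 = 3.6992.

3.70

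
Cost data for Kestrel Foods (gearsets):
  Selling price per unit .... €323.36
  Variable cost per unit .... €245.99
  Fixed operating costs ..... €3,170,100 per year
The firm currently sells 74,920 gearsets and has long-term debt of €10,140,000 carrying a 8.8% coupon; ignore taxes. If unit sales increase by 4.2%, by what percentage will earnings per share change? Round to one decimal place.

+14.0%

Total contribution margin = 74,920 × €77.37 = €5,796,560.40.
Operating income = contribution − fixed costs = €5,796,560.40 − €3,170,100 = €2,626,460.40.
After interest of €892,320.00, pre-tax earnings = €1,734,140.40.
DCL = total CM / (EBIT − I) = €5,796,560.40 / €1,734,140.40 = 3.3426.
%ΔEPS = DCL × %ΔSales = 3.3426 × +4.2% = +14.0%.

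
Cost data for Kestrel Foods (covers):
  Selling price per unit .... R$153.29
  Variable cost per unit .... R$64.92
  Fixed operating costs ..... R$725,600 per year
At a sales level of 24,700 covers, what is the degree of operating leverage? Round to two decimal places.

1.50

At 24,700 units, contribution = 24,700 × R$88.37 = R$2,182,739.00.
Operating income = contribution − fixed costs = R$2,182,739.00 − R$725,600 = R$1,457,139.00.
DOL = contribution ÷ EBIT = R$2,182,739.00 ÷ R$1,457,139.00 = 1.4980.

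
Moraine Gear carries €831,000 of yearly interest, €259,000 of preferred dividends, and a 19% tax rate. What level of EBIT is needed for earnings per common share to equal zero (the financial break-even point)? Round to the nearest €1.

€1,150,753

Preferred dividends are paid after tax, so their pre-tax equivalent is €259,000 ÷ (1 − 0.19) = €319,753.09.
Financial break-even EBIT = interest + D_p ÷ (1 − t) = €831,000 + €319,753.09 = €1,150,753.09.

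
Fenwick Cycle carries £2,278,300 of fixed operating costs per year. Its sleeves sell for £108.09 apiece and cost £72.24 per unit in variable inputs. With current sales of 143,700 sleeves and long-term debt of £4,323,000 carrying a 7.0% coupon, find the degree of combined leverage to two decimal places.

2.00

At 143,700 units, contribution = 143,700 × £35.85 = £5,151,645.00.
Operating income = contribution − fixed costs = £5,151,645.00 − £2,278,300 = £2,873,345.00. Interest = £302,610.00, so EBIT − I = £2,570,735.00.
DCL = contribution ÷ (EBIT − I) = £5,151,645.00 ÷ £2,570,735.00 = 2.0040.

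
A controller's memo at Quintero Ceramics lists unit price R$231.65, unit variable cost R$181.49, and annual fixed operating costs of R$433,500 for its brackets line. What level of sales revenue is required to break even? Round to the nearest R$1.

CM per unit = R$231.65 − R$181.49 = R$50.16; CM ratio = R$50.16 / R$231.65 = 0.2165.
Break-even revenue = fixed costs × price ÷ CM = R$433,500 × R$231.65 ÷ R$50.16 = R$2,001,999.

R$2,001,999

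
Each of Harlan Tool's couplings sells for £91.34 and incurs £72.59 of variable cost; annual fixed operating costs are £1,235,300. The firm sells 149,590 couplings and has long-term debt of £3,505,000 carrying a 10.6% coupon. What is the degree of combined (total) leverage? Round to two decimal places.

Contribution at this volume is 149,590 × £18.75 = £2,804,812.50.
Operating income = contribution − fixed costs = £2,804,812.50 − £1,235,300 = £1,569,512.50. Interest = £371,530.00.
DOL = £2,804,812.50 ÷ £1,569,512.50 = 1.7871; DFL = £1,569,512.50 ÷ £1,197,982.50 = 1.3101.
Combined leverage = 1.7871 × 1.3101 = 2.3413.

2.34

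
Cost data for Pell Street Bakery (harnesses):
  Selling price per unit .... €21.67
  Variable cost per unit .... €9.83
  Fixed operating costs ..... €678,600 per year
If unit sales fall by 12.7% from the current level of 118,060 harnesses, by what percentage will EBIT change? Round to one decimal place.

At 118,060 units, contribution = 118,060 × €11.84 = €1,397,830.40.
Operating income = contribution − fixed costs = €1,397,830.40 − €678,600 = €719,230.40.
Degree of operating leverage = €1,397,830.40 / €719,230.40 = 1.9435.
%ΔEBIT = DOL × %ΔSales = 1.9435 × -12.7% = -24.7%.

-24.7%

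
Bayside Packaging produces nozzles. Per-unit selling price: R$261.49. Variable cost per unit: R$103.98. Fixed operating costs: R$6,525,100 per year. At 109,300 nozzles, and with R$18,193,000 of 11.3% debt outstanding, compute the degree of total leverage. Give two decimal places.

1.99

Contribution at this volume is 109,300 × R$157.51 = R$17,215,843.00.
Operating income = contribution − fixed costs = R$17,215,843.00 − R$6,525,100 = R$10,690,743.00. Interest = R$2,055,809.00, so EBIT − I = R$8,634,934.00.
DCL = contribution ÷ (EBIT − I) = R$17,215,843.00 ÷ R$8,634,934.00 = 1.9937.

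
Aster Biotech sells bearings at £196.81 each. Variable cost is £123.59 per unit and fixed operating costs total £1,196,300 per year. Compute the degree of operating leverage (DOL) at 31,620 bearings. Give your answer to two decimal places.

At 31,620 units, contribution = 31,620 × £73.22 = £2,315,216.40.
Operating income = contribution − fixed costs = £2,315,216.40 − £1,196,300 = £1,118,916.40.
So DOL = total CM / EBIT = £2,315,216.40 / £1,118,916.40 = 2.0692.

2.07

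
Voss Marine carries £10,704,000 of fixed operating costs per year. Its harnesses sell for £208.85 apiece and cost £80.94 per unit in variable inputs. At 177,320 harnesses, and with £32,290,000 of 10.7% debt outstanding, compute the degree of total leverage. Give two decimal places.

2.66

At 177,320 units, contribution = 177,320 × £127.91 = £22,681,001.20.
EBIT = £22,681,001.20 − £10,704,000 = £11,977,001.20. Interest = £3,455,030.00, so EBIT − I = £8,521,971.20.
Degree of total leverage = total CM / (EBIT − interest) = £22,681,001.20 / £8,521,971.20 = 2.6615.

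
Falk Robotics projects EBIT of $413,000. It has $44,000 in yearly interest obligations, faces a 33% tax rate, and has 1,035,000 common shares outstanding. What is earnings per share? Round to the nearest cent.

$0.24

Interest = $44,000.00, so EBT = $413,000 − $44,000.00 = $369,000.00.
After tax at 33%: net income = $369,000.00 × 0.67 = $247,230.00.
EPS = $247,230.00 ÷ 1,035,000 = $0.24.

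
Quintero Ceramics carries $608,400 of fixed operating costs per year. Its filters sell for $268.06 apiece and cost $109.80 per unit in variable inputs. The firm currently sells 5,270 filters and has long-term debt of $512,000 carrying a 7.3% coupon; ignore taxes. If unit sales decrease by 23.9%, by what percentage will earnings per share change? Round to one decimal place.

-105.9%

Total contribution margin = 5,270 × $158.26 = $834,030.20.
Subtracting fixed costs: EBIT = $834,030.20 − $608,400 = $225,630.20.
After interest of $37,376.00, pre-tax earnings = $188,254.20.
Degree of combined leverage = contribution ÷ (EBIT − I) = $834,030.20 ÷ $188,254.20 = 4.4303.
%ΔEPS = DCL × %ΔSales = 4.4303 × -23.9% = -105.9%.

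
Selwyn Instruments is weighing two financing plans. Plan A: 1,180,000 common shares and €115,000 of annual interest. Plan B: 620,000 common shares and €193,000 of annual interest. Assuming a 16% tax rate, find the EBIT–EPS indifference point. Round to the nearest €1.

€279,357

At indifference, (EBIT − 115,000)(1 − t)/1,180,000 = (EBIT − 193,000)(1 − t)/620,000.
Cancelling (1 − t) and cross-multiplying: 620,000·(EBIT − 115,000) = 1,180,000·(EBIT − 193,000).
Solving, EBIT = (193,000·1,180,000 − 115,000·620,000) / (1,180,000 − 620,000) = 156,440,000,000 / 560,000 = 279,357.14.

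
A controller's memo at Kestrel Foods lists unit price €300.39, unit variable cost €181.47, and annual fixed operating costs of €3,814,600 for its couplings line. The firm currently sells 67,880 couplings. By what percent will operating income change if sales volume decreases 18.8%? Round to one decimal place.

-35.6%

Contribution at this volume is 67,880 × €118.92 = €8,072,289.60.
EBIT = €8,072,289.60 − €3,814,600 = €4,257,689.60.
Degree of operating leverage = €8,072,289.60 / €4,257,689.60 = 1.8959.
So EBIT moves 1.8959 × (-18.8%) = -35.6%.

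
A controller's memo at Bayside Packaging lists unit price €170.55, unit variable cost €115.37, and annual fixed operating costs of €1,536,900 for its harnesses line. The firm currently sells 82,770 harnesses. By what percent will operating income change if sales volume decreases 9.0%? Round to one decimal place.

-13.6%

At 82,770 units, contribution = 82,770 × €55.18 = €4,567,248.60.
Operating income = contribution − fixed costs = €4,567,248.60 − €1,536,900 = €3,030,348.60.
So DOL = total CM / EBIT = €4,567,248.60 / €3,030,348.60 = 1.5072.
So EBIT moves 1.5072 × (-9.0%) = -13.6%.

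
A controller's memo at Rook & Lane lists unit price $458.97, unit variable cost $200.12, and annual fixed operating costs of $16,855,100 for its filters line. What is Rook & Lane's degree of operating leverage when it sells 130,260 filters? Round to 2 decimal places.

Contribution at this volume is 130,260 × $258.85 = $33,717,801.00.
Subtracting fixed costs: EBIT = $33,717,801.00 − $16,855,100 = $16,862,701.00.
DOL = contribution ÷ EBIT = $33,717,801.00 ÷ $16,862,701.00 = 1.9995.

2.00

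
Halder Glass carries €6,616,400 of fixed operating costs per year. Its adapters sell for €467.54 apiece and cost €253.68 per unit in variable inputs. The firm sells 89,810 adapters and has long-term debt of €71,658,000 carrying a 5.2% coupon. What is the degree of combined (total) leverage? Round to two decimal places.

Contribution at this volume is 89,810 × €213.86 = €19,206,766.60.
Operating income = contribution − fixed costs = €19,206,766.60 − €6,616,400 = €12,590,366.60. Interest = €3,726,216.00, so EBIT − I = €8,864,150.60.
Degree of total leverage = total CM / (EBIT − interest) = €19,206,766.60 / €8,864,150.60 = 2.1668.

2.17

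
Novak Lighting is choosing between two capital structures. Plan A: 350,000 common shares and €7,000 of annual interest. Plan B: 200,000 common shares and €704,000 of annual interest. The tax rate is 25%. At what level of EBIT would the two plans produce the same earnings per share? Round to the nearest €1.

At indifference, (EBIT − 7,000)(1 − t)/350,000 = (EBIT − 704,000)(1 − t)/200,000.
The (1 − t) factor cancels: (EBIT − 7,000) × 200,000 = (EBIT − 704,000) × 350,000.
EBIT × (350,000 − 200,000) = 704,000 × 350,000 − 7,000 × 200,000 = 245,000,000,000, so EBIT = 245,000,000,000 ÷ 150,000 = 1,633,333.33.

€1,633,333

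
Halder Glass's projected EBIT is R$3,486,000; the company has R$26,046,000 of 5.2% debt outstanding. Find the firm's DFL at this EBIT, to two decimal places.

Annual interest charges come to R$1,354,392.00.
Degree of financial leverage = EBIT / (EBIT − interest) = R$3,486,000 / R$2,131,608.00 = 1.6354.

1.64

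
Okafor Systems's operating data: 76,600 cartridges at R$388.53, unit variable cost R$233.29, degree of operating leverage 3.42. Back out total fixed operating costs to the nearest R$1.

Total contribution margin = 76,600 × R$155.24 = R$11,891,384.00.
Since DOL = CM ÷ EBIT, EBIT = R$11,891,384.00 ÷ 3.42 = R$3,477,012.87.
Fixed costs = CM − EBIT = R$11,891,384.00 − R$3,477,012.87 = R$8,414,371.

R$8,414,371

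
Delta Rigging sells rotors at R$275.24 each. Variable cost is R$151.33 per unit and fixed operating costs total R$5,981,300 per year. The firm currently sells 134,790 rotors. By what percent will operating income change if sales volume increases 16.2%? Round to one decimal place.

+25.2%

Contribution at this volume is 134,790 × R$123.91 = R$16,701,828.90.
Subtracting fixed costs: EBIT = R$16,701,828.90 − R$5,981,300 = R$10,720,528.90.
Degree of operating leverage = R$16,701,828.90 / R$10,720,528.90 = 1.5579.
So EBIT moves 1.5579 × (+16.2%) = +25.2%.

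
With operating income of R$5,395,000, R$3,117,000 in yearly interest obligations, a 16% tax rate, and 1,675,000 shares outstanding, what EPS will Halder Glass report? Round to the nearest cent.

R$1.14

Interest = R$3,117,000.00, so EBT = R$5,395,000 − R$3,117,000.00 = R$2,278,000.00.
Net income = R$2,278,000.00 × (1 − 0.16) = R$1,913,520.00.
Per share: R$1,913,520.00 / 1,675,000 shares = R$1.14.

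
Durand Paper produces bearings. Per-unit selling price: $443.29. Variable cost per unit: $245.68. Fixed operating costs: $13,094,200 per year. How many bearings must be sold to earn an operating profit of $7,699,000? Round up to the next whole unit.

Contribution margin per unit = $443.29 − $245.68 = $197.61.
Required volume = (fixed costs + target profit) ÷ CM = ($13,094,200 + $7,699,000) ÷ $197.61 = 105,223.42, so 105,224 bearings.

105,224 bearings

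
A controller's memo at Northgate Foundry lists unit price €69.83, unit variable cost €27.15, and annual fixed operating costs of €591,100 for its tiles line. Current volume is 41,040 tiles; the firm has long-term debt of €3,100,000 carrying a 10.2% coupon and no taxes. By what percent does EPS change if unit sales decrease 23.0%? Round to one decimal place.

-47.7%

Contribution at this volume is 41,040 × €42.68 = €1,751,587.20.
Operating income = contribution − fixed costs = €1,751,587.20 − €591,100 = €1,160,487.20.
After interest of €316,200.00, pre-tax earnings = €844,287.20.
Degree of combined leverage = contribution ÷ (EBIT − I) = €1,751,587.20 ÷ €844,287.20 = 2.0746.
EPS therefore changes by 2.0746 × (-23.0%) = -47.7%.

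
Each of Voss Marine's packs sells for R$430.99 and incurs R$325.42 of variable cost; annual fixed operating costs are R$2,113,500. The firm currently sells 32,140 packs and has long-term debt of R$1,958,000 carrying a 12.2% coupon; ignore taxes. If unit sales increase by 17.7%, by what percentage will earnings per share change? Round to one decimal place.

+57.7%

Total contribution margin = 32,140 × R$105.57 = R$3,393,019.80.
EBIT = R$3,393,019.80 − R$2,113,500 = R$1,279,519.80.
After interest of R$238,876.00, pre-tax earnings = R$1,040,643.80.
DCL = total CM / (EBIT − I) = R$3,393,019.80 / R$1,040,643.80 = 3.2605.
EPS therefore changes by 3.2605 × (+17.7%) = +57.7%.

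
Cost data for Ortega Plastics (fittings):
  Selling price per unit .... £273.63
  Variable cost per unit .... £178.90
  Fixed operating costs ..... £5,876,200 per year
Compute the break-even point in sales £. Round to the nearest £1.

£16,973,552

CM per unit = £273.63 − £178.90 = £94.73; CM ratio = £94.73 / £273.63 = 0.3462.
Break-even sales = FC ÷ CM ratio = £5,876,200 × £273.63 / £94.73 = £16,973,552.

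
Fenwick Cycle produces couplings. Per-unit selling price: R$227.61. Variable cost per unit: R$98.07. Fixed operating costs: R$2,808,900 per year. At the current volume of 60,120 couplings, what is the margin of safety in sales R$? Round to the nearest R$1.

R$8,748,498

Each unit contributes R$227.61 − R$98.07 = R$129.54. Break-even units = R$2,808,900 ÷ R$129.54 = 21,683.65; break-even revenue = 21,683.65 × R$227.61 = R$4,935,415.54.
Actual sales revenue = 60,120 × R$227.61 = R$13,683,913.20.
Margin of safety = R$13,683,913.20 − R$4,935,415.54 = R$8,748,498.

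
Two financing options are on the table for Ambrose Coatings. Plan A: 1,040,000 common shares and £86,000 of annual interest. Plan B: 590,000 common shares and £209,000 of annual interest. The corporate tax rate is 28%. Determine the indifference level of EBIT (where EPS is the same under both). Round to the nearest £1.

At indifference, (EBIT − 86,000)(1 − t)/1,040,000 = (EBIT − 209,000)(1 − t)/590,000.
The (1 − t) factor cancels: (EBIT − 86,000) × 590,000 = (EBIT − 209,000) × 1,040,000.
EBIT × (1,040,000 − 590,000) = 209,000 × 1,040,000 − 86,000 × 590,000 = 166,620,000,000, so EBIT = 166,620,000,000 ÷ 450,000 = 370,266.67.

£370,267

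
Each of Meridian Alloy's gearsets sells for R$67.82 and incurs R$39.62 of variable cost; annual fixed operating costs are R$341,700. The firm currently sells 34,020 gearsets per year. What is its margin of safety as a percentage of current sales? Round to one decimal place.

Each unit contributes R$67.82 − R$39.62 = R$28.20. Break-even units = R$341,700 ÷ R$28.20 = 12,117.02; break-even revenue = 12,117.02 × R$67.82 = R$821,776.38.
Current sales = 34,020 × R$67.82 = R$2,307,236.40.
Margin of safety = (R$2,307,236.40 − R$821,776.38) ÷ R$2,307,236.40 = 64.4%.

64.4%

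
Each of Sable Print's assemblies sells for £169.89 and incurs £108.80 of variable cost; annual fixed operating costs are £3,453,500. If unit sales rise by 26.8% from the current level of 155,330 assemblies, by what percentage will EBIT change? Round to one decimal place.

+42.1%

Total contribution margin = 155,330 × £61.09 = £9,489,109.70.
Operating income = contribution − fixed costs = £9,489,109.70 − £3,453,500 = £6,035,609.70.
So DOL = total CM / EBIT = £9,489,109.70 / £6,035,609.70 = 1.5722.
So EBIT moves 1.5722 × (+26.8%) = +42.1%.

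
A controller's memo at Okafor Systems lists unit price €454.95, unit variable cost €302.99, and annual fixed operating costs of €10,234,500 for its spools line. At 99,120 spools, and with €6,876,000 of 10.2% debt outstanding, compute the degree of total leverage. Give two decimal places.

Total contribution margin = 99,120 × €151.96 = €15,062,275.20.
Operating income = contribution − fixed costs = €15,062,275.20 − €10,234,500 = €4,827,775.20. Interest = €701,352.00, so EBIT − I = €4,126,423.20.
Degree of total leverage = total CM / (EBIT − interest) = €15,062,275.20 / €4,126,423.20 = 3.6502.

3.65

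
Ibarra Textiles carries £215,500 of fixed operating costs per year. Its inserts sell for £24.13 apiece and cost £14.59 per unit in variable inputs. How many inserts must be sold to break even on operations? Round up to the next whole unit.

Unit CM = price − variable cost = £24.13 − £14.59 = £9.54.
Break-even Q = £215,500 / £9.54 = 22,589.10 → 22,590 inserts.

22,590 inserts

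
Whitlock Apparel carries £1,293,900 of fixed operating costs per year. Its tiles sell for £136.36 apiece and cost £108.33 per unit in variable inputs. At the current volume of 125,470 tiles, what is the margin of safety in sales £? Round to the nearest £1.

Each unit contributes £136.36 − £108.33 = £28.03. Break-even units = £1,293,900 ÷ £28.03 = 46,161.26; break-even revenue = 46,161.26 × £136.36 = £6,294,548.84.
Current sales = 125,470 × £136.36 = £17,109,089.20.
Margin of safety = £17,109,089.20 − £6,294,548.84 = £10,814,540.

£10,814,540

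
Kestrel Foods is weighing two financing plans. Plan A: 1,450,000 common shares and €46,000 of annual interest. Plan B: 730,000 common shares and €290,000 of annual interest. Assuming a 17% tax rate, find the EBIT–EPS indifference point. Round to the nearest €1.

Set EPS_A = EPS_B: (EBIT − €46,000)(1 − 0.17) ÷ 1,450,000 = (EBIT − €290,000)(1 − 0.17) ÷ 730,000.
The (1 − t) factor cancels: (EBIT − 46,000) × 730,000 = (EBIT − 290,000) × 1,450,000.
EBIT × (1,450,000 − 730,000) = 290,000 × 1,450,000 − 46,000 × 730,000 = 386,920,000,000, so EBIT = 386,920,000,000 ÷ 720,000 = 537,388.89.

€537,389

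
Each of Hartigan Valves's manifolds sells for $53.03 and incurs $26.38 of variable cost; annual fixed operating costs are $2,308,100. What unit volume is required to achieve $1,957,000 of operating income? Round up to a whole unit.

Each unit contributes $53.03 − $26.38 = $26.65.
Required volume = (fixed costs + target profit) ÷ CM = ($2,308,100 + $1,957,000) ÷ $26.65 = 160,041.28, so 160,042 manifolds.

160,042 manifolds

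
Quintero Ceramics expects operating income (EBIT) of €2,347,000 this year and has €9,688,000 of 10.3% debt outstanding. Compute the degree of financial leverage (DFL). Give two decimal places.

Interest = €997,864.00.
Degree of financial leverage = EBIT / (EBIT − interest) = €2,347,000 / €1,349,136.00 = 1.7396.

1.74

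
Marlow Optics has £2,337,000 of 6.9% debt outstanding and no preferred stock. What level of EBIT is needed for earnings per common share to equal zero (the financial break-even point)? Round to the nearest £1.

Annual interest = 6.9% × £2,337,000 = £161,253.00.
With no preferred dividends, EPS = 0 when EBIT exactly covers interest, so the financial break-even EBIT is £161,253.00.

£161,253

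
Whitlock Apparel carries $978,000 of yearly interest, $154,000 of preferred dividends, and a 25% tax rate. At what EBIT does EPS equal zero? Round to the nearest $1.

$1,183,333

Preferred dividends are paid after tax, so their pre-tax equivalent is $154,000 ÷ (1 − 0.25) = $205,333.33.
EPS = 0 when EBIT covers interest plus the pre-tax preferred burden: $978,000 + $205,333.33 = $1,183,333.33.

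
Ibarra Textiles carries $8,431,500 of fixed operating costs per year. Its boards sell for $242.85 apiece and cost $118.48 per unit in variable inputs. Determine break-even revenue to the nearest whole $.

CM per unit = $242.85 − $118.48 = $124.37; CM ratio = $124.37 / $242.85 = 0.5121.
Break-even revenue = fixed costs × price ÷ CM = $8,431,500 × $242.85 ÷ $124.37 = $16,463,695.

$16,463,695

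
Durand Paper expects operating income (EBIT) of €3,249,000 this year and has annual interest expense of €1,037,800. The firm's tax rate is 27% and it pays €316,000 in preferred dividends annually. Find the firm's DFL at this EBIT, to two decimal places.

Interest = €1,037,800.00.
Preferred dividends grossed up pre-tax: €316,000 / (1 − 0.27) = €432,876.71.
DFL = EBIT ÷ [EBIT − I − D_p/(1−t)] = €3,249,000 ÷ [€3,249,000 − €1,037,800.00 − €432,876.71] = €3,249,000 ÷ €1,778,323.29 = 1.8270.

1.83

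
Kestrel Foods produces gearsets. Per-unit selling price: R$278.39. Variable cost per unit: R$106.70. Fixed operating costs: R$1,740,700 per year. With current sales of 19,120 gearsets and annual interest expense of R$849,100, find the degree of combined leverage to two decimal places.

Total contribution margin = 19,120 × R$171.69 = R$3,282,712.80.
EBIT = R$3,282,712.80 − R$1,740,700 = R$1,542,012.80. Interest = R$849,100.00.
DOL = R$3,282,712.80 ÷ R$1,542,012.80 = 2.1288; DFL = R$1,542,012.80 ÷ R$692,912.80 = 2.2254.
DCL = DOL × DFL = 2.1288 × 2.2254 = 4.7374.

4.74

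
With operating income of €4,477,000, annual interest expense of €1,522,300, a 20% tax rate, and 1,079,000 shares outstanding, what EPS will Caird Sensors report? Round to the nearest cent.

Pre-tax income = €4,477,000 − €1,522,300.00 = €2,954,700.00.
After tax at 20%: net income = €2,954,700.00 × 0.80 = €2,363,760.00.
EPS = €2,363,760.00 ÷ 1,079,000 = €2.19.

€2.19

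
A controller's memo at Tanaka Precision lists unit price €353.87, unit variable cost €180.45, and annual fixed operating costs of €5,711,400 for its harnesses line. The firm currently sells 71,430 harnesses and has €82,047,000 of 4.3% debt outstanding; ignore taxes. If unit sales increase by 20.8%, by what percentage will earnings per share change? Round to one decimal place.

At 71,430 units, contribution = 71,430 × €173.42 = €12,387,390.60.
EBIT = €12,387,390.60 − €5,711,400 = €6,675,990.60.
After interest of €3,528,021.00, pre-tax earnings = €3,147,969.60.
DCL = total CM / (EBIT − I) = €12,387,390.60 / €3,147,969.60 = 3.9350.
%ΔEPS = DCL × %ΔSales = 3.9350 × +20.8% = +81.8%.

+81.8%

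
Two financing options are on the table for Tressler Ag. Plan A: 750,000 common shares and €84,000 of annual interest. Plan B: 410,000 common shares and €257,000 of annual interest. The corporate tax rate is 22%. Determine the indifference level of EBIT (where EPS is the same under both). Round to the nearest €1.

€465,618

At indifference, (EBIT − 84,000)(1 − t)/750,000 = (EBIT − 257,000)(1 − t)/410,000.
The (1 − t) factor cancels: (EBIT − 84,000) × 410,000 = (EBIT − 257,000) × 750,000.
EBIT × (750,000 − 410,000) = 257,000 × 750,000 − 84,000 × 410,000 = 158,310,000,000, so EBIT = 158,310,000,000 ÷ 340,000 = 465,617.65.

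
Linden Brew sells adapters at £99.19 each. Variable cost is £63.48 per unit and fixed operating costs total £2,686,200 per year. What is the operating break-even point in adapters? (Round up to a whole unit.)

Contribution margin per unit = £99.19 − £63.48 = £35.71.
Units to break even: £2,686,200 ÷ £35.71 = 75,222.63, rounded up to 75,223.

75,223 adapters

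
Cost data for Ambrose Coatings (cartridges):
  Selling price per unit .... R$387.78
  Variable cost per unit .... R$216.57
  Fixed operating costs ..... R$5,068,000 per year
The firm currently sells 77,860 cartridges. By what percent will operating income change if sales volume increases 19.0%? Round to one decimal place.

Total contribution margin = 77,860 × R$171.21 = R$13,330,410.60.
Operating income = contribution − fixed costs = R$13,330,410.60 − R$5,068,000 = R$8,262,410.60.
So DOL = total CM / EBIT = R$13,330,410.60 / R$8,262,410.60 = 1.6134.
%ΔEBIT = DOL × %ΔSales = 1.6134 × +19.0% = +30.7%.

+30.7%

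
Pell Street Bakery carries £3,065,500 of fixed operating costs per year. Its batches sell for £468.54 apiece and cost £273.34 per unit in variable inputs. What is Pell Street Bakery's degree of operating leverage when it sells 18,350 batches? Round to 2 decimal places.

6.94

Contribution at this volume is 18,350 × £195.20 = £3,581,920.00.
Operating income = contribution − fixed costs = £3,581,920.00 − £3,065,500 = £516,420.00.
DOL = contribution ÷ EBIT = £3,581,920.00 ÷ £516,420.00 = 6.9361.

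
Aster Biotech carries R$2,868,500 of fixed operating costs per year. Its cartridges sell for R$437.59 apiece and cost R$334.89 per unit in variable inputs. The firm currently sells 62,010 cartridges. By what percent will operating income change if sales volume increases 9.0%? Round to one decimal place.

Contribution at this volume is 62,010 × R$102.70 = R$6,368,427.00.
Operating income = contribution − fixed costs = R$6,368,427.00 − R$2,868,500 = R$3,499,927.00.
So DOL = total CM / EBIT = R$6,368,427.00 / R$3,499,927.00 = 1.8196.
So EBIT moves 1.8196 × (+9.0%) = +16.4%.

+16.4%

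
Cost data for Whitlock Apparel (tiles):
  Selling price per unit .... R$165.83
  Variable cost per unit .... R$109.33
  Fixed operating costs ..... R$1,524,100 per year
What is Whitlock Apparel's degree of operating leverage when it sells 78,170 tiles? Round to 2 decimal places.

1.53

At 78,170 units, contribution = 78,170 × R$56.50 = R$4,416,605.00.
Subtracting fixed costs: EBIT = R$4,416,605.00 − R$1,524,100 = R$2,892,505.00.
Degree of operating leverage = R$4,416,605.00 / R$2,892,505.00 = 1.5269.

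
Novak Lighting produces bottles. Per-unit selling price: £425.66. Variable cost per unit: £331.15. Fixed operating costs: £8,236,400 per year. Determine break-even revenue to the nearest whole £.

CM per unit = £425.66 − £331.15 = £94.51; CM ratio = £94.51 / £425.66 = 0.2220.
Break-even sales = FC ÷ CM ratio = £8,236,400 × £425.66 / £94.51 = £37,095,609.

£37,095,609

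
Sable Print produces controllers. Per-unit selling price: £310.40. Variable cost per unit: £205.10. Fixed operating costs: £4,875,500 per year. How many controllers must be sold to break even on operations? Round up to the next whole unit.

46,302 controllers

Contribution margin per unit = £310.40 − £205.10 = £105.30.
Break-even Q = £4,875,500 / £105.30 = 46,301.04 → 46,302 controllers.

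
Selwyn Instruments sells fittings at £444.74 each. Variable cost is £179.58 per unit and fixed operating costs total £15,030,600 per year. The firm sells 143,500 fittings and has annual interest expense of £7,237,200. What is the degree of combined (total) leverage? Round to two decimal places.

2.41

Total contribution margin = 143,500 × £265.16 = £38,050,460.00.
Operating income = contribution − fixed costs = £38,050,460.00 − £15,030,600 = £23,019,860.00. Interest = £7,237,200.00, so EBIT − I = £15,782,660.00.
Degree of total leverage = total CM / (EBIT − interest) = £38,050,460.00 / £15,782,660.00 = 2.4109.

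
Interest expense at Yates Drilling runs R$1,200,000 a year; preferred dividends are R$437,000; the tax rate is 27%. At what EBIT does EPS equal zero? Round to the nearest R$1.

R$1,798,630

Preferred dividends are paid after tax, so their pre-tax equivalent is R$437,000 ÷ (1 − 0.27) = R$598,630.14.
Financial break-even EBIT = interest + D_p ÷ (1 − t) = R$1,200,000 + R$598,630.14 = R$1,798,630.14.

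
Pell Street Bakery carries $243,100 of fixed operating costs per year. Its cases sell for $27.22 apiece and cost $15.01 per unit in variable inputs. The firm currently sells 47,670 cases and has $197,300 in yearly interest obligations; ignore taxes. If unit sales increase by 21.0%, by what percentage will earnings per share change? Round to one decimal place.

Contribution at this volume is 47,670 × $12.21 = $582,050.70.
Subtracting fixed costs: EBIT = $582,050.70 − $243,100 = $338,950.70.
Interest = $197,300.00, so EBIT − I = $141,650.70.
DCL = total CM / (EBIT − I) = $582,050.70 / $141,650.70 = 4.1091.
EPS therefore changes by 4.1091 × (+21.0%) = +86.3%.

+86.3%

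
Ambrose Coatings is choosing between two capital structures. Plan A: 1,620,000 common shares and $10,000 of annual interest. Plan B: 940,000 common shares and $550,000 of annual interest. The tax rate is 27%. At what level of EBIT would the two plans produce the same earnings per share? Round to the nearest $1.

At indifference, (EBIT − 10,000)(1 − t)/1,620,000 = (EBIT − 550,000)(1 − t)/940,000.
Cancelling (1 − t) and cross-multiplying: 940,000·(EBIT − 10,000) = 1,620,000·(EBIT − 550,000).
EBIT × (1,620,000 − 940,000) = 550,000 × 1,620,000 − 10,000 × 940,000 = 881,600,000,000, so EBIT = 881,600,000,000 ÷ 680,000 = 1,296,470.59.

$1,296,471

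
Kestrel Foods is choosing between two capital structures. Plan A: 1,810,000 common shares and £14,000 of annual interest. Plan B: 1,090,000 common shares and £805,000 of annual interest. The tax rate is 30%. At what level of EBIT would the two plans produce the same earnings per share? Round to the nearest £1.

Set EPS_A = EPS_B: (EBIT − £14,000)(1 − 0.30) ÷ 1,810,000 = (EBIT − £805,000)(1 − 0.30) ÷ 1,090,000.
The (1 − t) factor cancels: (EBIT − 14,000) × 1,090,000 = (EBIT − 805,000) × 1,810,000.
EBIT × (1,810,000 − 1,090,000) = 805,000 × 1,810,000 − 14,000 × 1,090,000 = 1,441,790,000,000, so EBIT = 1,441,790,000,000 ÷ 720,000 = 2,002,486.11.

£2,002,486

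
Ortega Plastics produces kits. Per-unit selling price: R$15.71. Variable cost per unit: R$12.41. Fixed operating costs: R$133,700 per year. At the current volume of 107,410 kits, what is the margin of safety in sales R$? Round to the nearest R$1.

Unit CM = price − variable cost = R$15.71 − R$12.41 = R$3.30. Break-even units = R$133,700 ÷ R$3.30 = 40,515.15; break-even revenue = 40,515.15 × R$15.71 = R$636,493.03.
Current sales = 107,410 × R$15.71 = R$1,687,411.10.
Margin of safety = R$1,687,411.10 − R$636,493.03 = R$1,050,918.

R$1,050,918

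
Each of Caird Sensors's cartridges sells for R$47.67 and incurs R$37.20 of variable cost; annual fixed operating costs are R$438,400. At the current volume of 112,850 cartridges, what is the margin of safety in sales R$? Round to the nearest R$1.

Each unit contributes R$47.67 − R$37.20 = R$10.47. Break-even units = R$438,400 ÷ R$10.47 = 41,872.02; break-even revenue = 41,872.02 × R$47.67 = R$1,996,038.97.
Actual sales revenue = 112,850 × R$47.67 = R$5,379,559.50.
Margin of safety = R$5,379,559.50 − R$1,996,038.97 = R$3,383,521.

R$3,383,521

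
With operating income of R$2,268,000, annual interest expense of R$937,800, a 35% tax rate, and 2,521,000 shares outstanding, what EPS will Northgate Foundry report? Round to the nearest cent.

R$0.34

Pre-tax income = R$2,268,000 − R$937,800.00 = R$1,330,200.00.
After tax at 35%: net income = R$1,330,200.00 × 0.65 = R$864,630.00.
EPS = R$864,630.00 ÷ 2,521,000 = R$0.34.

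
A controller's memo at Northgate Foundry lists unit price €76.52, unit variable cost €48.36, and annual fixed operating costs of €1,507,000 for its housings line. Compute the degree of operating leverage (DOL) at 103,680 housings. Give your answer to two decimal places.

Total contribution margin = 103,680 × €28.16 = €2,919,628.80.
Subtracting fixed costs: EBIT = €2,919,628.80 − €1,507,000 = €1,412,628.80.
Degree of operating leverage = €2,919,628.80 / €1,412,628.80 = 2.0668.

2.07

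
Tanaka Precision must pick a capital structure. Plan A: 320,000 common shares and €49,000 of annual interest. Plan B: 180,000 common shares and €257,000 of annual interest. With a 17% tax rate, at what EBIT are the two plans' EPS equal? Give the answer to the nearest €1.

€524,429

At indifference, (EBIT − 49,000)(1 − t)/320,000 = (EBIT − 257,000)(1 − t)/180,000.
The (1 − t) factor cancels: (EBIT − 49,000) × 180,000 = (EBIT − 257,000) × 320,000.
Solving, EBIT = (257,000·320,000 − 49,000·180,000) / (320,000 − 180,000) = 73,420,000,000 / 140,000 = 524,428.57.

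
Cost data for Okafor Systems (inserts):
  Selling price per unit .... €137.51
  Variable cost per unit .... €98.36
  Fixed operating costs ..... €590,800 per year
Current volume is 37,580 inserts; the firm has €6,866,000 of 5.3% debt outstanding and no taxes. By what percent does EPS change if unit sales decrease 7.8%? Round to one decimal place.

Total contribution margin = 37,580 × €39.15 = €1,471,257.00.
EBIT = €1,471,257.00 − €590,800 = €880,457.00.
Interest = €363,898.00, so EBIT − I = €516,559.00.
DCL = total CM / (EBIT − I) = €1,471,257.00 / €516,559.00 = 2.8482.
EPS therefore changes by 2.8482 × (-7.8%) = -22.2%.

-22.2%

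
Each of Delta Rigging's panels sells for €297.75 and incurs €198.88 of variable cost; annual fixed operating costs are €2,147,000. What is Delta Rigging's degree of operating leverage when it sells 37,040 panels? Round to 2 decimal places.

Contribution at this volume is 37,040 × €98.87 = €3,662,144.80.
Operating income = contribution − fixed costs = €3,662,144.80 − €2,147,000 = €1,515,144.80.
DOL = contribution ÷ EBIT = €3,662,144.80 ÷ €1,515,144.80 = 2.4170.

2.42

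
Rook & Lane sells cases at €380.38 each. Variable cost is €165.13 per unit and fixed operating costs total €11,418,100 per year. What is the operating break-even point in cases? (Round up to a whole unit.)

Contribution margin per unit = €380.38 − €165.13 = €215.25.
Break-even volume = fixed costs ÷ CM per unit = €11,418,100 ÷ €215.25 = 53,045.76, so 53,046 cases.

53,046 cases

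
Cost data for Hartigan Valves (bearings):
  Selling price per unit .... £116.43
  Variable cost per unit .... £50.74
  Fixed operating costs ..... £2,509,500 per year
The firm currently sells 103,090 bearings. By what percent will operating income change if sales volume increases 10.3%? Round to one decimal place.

+16.4%

Contribution at this volume is 103,090 × £65.69 = £6,771,982.10.
EBIT = £6,771,982.10 − £2,509,500 = £4,262,482.10.
So DOL = total CM / EBIT = £6,771,982.10 / £4,262,482.10 = 1.5887.
Operating income changes by 1.5887 × +10.3% = +16.4%.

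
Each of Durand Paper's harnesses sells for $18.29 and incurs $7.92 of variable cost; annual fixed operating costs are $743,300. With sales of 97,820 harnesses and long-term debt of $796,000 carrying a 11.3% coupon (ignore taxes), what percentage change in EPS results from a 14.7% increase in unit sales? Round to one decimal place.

+82.3%

At 97,820 units, contribution = 97,820 × $10.37 = $1,014,393.40.
EBIT = $1,014,393.40 − $743,300 = $271,093.40.
After interest of $89,948.00, pre-tax earnings = $181,145.40.
DCL = total CM / (EBIT − I) = $1,014,393.40 / $181,145.40 = 5.5999.
%ΔEPS = DCL × %ΔSales = 5.5999 × +14.7% = +82.3%.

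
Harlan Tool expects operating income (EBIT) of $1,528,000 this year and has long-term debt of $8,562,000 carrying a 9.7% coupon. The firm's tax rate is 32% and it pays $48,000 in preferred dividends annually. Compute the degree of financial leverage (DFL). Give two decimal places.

2.44

Annual interest charges come to $830,514.00.
Pre-tax preferred-dividend burden = $48,000 ÷ (1 − 0.32) = $70,588.24.
DFL = EBIT ÷ [EBIT − I − D_p/(1−t)] = $1,528,000 ÷ [$1,528,000 − $830,514.00 − $70,588.24] = $1,528,000 ÷ $626,897.76 = 2.4374.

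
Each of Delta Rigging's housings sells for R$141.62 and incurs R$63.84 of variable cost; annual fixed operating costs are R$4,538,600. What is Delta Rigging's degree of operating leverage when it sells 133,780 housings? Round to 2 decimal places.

1.77

At 133,780 units, contribution = 133,780 × R$77.78 = R$10,405,408.40.
Operating income = contribution − fixed costs = R$10,405,408.40 − R$4,538,600 = R$5,866,808.40.
So DOL = total CM / EBIT = R$10,405,408.40 / R$5,866,808.40 = 1.7736.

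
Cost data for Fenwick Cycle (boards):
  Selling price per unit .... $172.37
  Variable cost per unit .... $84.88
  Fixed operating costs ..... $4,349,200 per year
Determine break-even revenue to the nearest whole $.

CM per unit = $172.37 − $84.88 = $87.49; CM ratio = $87.49 / $172.37 = 0.5076.
Break-even revenue = fixed costs × price ÷ CM = $4,349,200 × $172.37 ÷ $87.49 = $8,568,655.

$8,568,655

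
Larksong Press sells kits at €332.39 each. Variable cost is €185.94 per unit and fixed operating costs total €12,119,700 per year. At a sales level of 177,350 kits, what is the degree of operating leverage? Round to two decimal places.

1.87

At 177,350 units, contribution = 177,350 × €146.45 = €25,972,907.50.
EBIT = €25,972,907.50 − €12,119,700 = €13,853,207.50.
Degree of operating leverage = €25,972,907.50 / €13,853,207.50 = 1.8749.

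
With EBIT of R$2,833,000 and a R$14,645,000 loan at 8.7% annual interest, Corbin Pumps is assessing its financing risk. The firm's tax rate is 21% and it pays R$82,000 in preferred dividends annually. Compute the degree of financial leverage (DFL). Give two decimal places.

Annual interest charges come to R$1,274,115.00.
Preferred dividends grossed up pre-tax: R$82,000 / (1 − 0.21) = R$103,797.47.
DFL = EBIT ÷ [EBIT − I − D_p/(1−t)] = R$2,833,000 ÷ [R$2,833,000 − R$1,274,115.00 − R$103,797.47] = R$2,833,000 ÷ R$1,455,087.53 = 1.9470.

1.95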